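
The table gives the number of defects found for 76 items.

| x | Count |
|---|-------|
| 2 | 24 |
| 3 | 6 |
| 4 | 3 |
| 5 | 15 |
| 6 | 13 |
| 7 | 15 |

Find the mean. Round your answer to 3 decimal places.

Values: 2, 3, 4, 5, 6, 7
Σfx = 24×2 + 6×3 + 3×4 + 15×5 + 13×6 + 15×7 = 336
n = Σf = 76
Mean = 336 / 76 = 4.4211

4.421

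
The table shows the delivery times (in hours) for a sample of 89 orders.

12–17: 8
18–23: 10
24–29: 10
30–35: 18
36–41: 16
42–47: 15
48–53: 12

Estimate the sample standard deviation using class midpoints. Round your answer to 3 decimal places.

Midpoints: 14.5, 20.5, 26.5, 32.5, 38.5, 44.5, 50.5
n = 89, Σfm = 3060.5, mean = 34.3876
Σfm² = 115942.25
Σf(m − x̄)² = Σfm² − (Σfm)²/n = 115942.25 − 3060.5²/89 = 10698.8764
Sample variance = 10698.8764 / 88 = 121.5781
Standard deviation = √121.5781 = 11.0262

11.026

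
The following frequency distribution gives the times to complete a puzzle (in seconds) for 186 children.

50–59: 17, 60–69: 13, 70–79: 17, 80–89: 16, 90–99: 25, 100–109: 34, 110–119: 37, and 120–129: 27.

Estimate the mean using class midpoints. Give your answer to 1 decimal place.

96.2

Midpoints: 54.5, 64.5, 74.5, 84.5, 94.5, 104.5, 114.5, 124.5
Σfm = 17×54.5 + 13×64.5 + 17×74.5 + 16×84.5 + 25×94.5 + 34×104.5 + 37×114.5 + 27×124.5 = 17897
n = Σf = 186
Mean = 17897 / 186 = 96.2204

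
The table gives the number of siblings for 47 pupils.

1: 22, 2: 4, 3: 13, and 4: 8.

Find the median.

Cumulative frequencies: 22, 26, 39, 47
n = 47, so the median is the value in position (n+1)/2 = 24.
Position 24 falls at value 2.

2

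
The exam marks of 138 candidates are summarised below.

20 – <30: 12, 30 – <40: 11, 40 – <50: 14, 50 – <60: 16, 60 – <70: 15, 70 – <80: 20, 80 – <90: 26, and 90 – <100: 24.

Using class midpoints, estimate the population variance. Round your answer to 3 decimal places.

507.525

Midpoints: 25, 35, 45, 55, 65, 75, 85, 95
n = 138, Σfm = 9160, mean = 66.3768
Σfm² = 678050
Σf(m − x̄)² = Σfm² − (Σfm)²/n = 678050 − 9160²/138 = 70038.4058
Population variance = 70038.4058 / 138 = 507.5247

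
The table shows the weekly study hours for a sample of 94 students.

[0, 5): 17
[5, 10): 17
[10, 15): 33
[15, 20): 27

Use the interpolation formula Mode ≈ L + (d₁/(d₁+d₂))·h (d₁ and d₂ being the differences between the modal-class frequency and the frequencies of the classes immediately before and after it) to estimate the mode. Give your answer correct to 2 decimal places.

13.64

Modal class: [10, 15) (highest frequency 33).
d₁ = 33 − 17 = 16, d₂ = 33 − 27 = 6
Mode ≈ 10 + (16/(16+6)) × 5 = 10 + 3.6364 = 13.6364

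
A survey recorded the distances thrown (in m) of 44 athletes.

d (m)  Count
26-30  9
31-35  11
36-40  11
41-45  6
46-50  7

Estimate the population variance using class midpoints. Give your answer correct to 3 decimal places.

44.977

Midpoints: 28, 33, 38, 43, 48
n = 44, Σfm = 1627, mean = 36.9773
Σfm² = 62141
Σf(m − x̄)² = Σfm² − (Σfm)²/n = 62141 − 1627²/44 = 1978.9773
Population variance = 1978.9773 / 44 = 44.9768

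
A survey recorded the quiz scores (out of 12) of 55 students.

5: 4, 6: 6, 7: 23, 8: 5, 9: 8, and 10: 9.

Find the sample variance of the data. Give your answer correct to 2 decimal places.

Values: 5, 6, 7, 8, 9, 10
n = 55, Σfx = 419, mean = 7.6182
Σfx² = 3311
Σf(x − x̄)² = Σfx² − (Σfx)²/n = 3311 − 419²/55 = 118.9818
Sample variance = 118.9818 / 54 = 2.2034

2.20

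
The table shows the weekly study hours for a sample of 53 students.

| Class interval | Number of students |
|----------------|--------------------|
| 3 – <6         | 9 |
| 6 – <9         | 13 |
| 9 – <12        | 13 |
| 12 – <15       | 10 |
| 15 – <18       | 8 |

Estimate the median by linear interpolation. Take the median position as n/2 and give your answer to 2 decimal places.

10.04

Cumulative frequencies: 9, 22, 35, 45, 53
n = 53; position = n/2 = 26.5.
This falls in the class 9 – <12: L = 9, F = 22, f = 13, h = 3.
Median ≈ 9 + ((26.5 − 22) / 13) × 3 = 10.0385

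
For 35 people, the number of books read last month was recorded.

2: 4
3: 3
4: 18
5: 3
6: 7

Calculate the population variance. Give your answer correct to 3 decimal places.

Values: 2, 3, 4, 5, 6
n = 35, Σfx = 146, mean = 4.1714
Σfx² = 658
Σf(x − x̄)² = Σfx² − (Σfx)²/n = 658 − 146²/35 = 48.9714
Population variance = 48.9714 / 35 = 1.3992

1.399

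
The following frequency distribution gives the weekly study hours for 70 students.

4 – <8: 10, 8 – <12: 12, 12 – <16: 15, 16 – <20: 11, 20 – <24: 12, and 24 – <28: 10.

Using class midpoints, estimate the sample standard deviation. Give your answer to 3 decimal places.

Midpoints: 6, 10, 14, 18, 22, 26
n = 70, Σfm = 1112, mean = 15.8857
Σfm² = 20632
Σf(m − x̄)² = Σfm² − (Σfm)²/n = 20632 − 1112²/70 = 2967.0857
Sample variance = 2967.0857 / 69 = 43.0012
Standard deviation = √43.0012 = 6.5575

6.558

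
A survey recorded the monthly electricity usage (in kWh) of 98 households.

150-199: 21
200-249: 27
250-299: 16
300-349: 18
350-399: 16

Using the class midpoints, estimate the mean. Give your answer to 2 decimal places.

Midpoints: 174.5, 224.5, 274.5, 324.5, 374.5
Σfm = 21×174.5 + 27×224.5 + 16×274.5 + 18×324.5 + 16×374.5 = 25951
n = Σf = 98
Mean = 25951 / 98 = 264.8061

264.81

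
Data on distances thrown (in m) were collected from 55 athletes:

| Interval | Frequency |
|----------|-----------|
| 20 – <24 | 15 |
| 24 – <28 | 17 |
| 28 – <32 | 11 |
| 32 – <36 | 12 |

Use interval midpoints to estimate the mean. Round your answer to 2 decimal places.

Midpoints: 22, 26, 30, 34
Σfm = 15×22 + 17×26 + 11×30 + 12×34 = 1510
n = Σf = 55
Mean = 1510 / 55 = 27.4545

27.45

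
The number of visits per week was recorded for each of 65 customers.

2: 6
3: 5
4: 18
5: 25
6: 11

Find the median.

5

Cumulative frequencies: 6, 11, 29, 54, 65
n = 65, so the median is the value in position (n+1)/2 = 33.
Position 33 falls at value 5.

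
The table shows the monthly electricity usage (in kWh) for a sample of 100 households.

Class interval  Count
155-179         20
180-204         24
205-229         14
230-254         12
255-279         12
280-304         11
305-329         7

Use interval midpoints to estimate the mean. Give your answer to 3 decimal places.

Midpoints: 167, 192, 217, 242, 267, 292, 317
Σfm = 20×167 + 24×192 + 14×217 + 12×242 + 12×267 + 11×292 + 7×317 = 22525
n = Σf = 100
Mean = 22525 / 100 = 225.2500

225.250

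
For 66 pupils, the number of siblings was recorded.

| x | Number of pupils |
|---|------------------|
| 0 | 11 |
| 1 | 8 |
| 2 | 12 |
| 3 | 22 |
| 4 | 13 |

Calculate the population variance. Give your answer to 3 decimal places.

1.835

Values: 0, 1, 2, 3, 4
n = 66, Σfx = 150, mean = 2.2727
Σfx² = 462
Σf(x − x̄)² = Σfx² − (Σfx)²/n = 462 − 150²/66 = 121.0909
Population variance = 121.0909 / 66 = 1.8347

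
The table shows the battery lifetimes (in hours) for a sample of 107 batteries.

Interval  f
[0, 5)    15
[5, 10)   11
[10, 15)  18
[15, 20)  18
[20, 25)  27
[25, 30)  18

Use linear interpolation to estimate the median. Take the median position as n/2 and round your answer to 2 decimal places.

17.64

Cumulative frequencies: 15, 26, 44, 62, 89, 107
n = 107; position = n/2 = 53.5.
This falls in the class [15, 20): L = 15, F = 44, f = 18, h = 5.
Median ≈ 15 + ((53.5 − 44) / 18) × 5 = 17.6389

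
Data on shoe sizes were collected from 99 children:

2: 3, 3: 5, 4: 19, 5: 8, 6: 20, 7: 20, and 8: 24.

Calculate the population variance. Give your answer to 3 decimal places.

2.957

Values: 2, 3, 4, 5, 6, 7, 8
n = 99, Σfx = 589, mean = 5.9495
Σfx² = 3797
Σf(x − x̄)² = Σfx² − (Σfx)²/n = 3797 − 589²/99 = 292.7475
Population variance = 292.7475 / 99 = 2.9570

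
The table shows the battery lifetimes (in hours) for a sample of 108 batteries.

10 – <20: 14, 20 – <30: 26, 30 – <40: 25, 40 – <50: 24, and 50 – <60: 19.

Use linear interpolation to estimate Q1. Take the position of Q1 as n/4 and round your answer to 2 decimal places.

Cumulative frequencies: 14, 40, 65, 89, 108
n = 108; position = n/4 = 27.
This falls in the class 20 – <30: L = 20, F = 14, f = 26, h = 10.
Lower quartile ≈ 20 + ((27 − 14) / 26) × 10 = 25.0000

25.00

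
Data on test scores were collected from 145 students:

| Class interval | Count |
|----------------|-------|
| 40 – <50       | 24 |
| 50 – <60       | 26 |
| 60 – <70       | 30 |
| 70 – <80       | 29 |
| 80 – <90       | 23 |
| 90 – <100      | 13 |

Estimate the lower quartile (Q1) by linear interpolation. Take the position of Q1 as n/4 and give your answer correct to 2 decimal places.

Cumulative frequencies: 24, 50, 80, 109, 132, 145
n = 145; position = n/4 = 36.25.
This falls in the class 50 – <60: L = 50, F = 24, f = 26, h = 10.
Lower quartile ≈ 50 + ((36.25 − 24) / 26) × 10 = 54.7115

54.71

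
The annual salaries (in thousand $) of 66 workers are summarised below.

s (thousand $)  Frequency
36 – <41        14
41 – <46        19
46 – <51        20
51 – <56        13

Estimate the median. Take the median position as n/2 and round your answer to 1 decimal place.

Cumulative frequencies: 14, 33, 53, 66
n = 66; position = n/2 = 33.
This falls in the class 41 – <46: L = 41, F = 14, f = 19, h = 5.
Median ≈ 41 + ((33 − 14) / 19) × 5 = 46.0000

46.0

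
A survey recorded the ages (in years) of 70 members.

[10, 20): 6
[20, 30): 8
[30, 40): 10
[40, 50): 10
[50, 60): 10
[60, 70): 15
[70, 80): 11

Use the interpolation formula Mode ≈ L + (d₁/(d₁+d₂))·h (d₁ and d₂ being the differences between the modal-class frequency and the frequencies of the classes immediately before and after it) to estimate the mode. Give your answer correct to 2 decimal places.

65.56

Modal class: [60, 70) (highest frequency 15).
d₁ = 15 − 10 = 5, d₂ = 15 − 11 = 4
Mode ≈ 60 + (5/(5+4)) × 10 = 60 + 5.5556 = 65.5556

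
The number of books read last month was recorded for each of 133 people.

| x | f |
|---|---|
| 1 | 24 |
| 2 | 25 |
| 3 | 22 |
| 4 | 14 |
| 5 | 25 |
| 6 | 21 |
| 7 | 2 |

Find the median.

3

Cumulative frequencies: 24, 49, 71, 85, 110, 131, 133
n = 133, so the median is the value in position (n+1)/2 = 67.
Position 67 falls at value 3.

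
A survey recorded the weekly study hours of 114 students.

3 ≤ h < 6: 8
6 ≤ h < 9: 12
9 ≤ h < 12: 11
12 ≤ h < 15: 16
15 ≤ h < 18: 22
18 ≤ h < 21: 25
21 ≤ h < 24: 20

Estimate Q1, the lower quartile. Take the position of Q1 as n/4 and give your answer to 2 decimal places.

Cumulative frequencies: 8, 20, 31, 47, 69, 94, 114
n = 114; position = n/4 = 28.5.
This falls in the class 9 ≤ h < 12: L = 9, F = 20, f = 11, h = 3.
Lower quartile ≈ 9 + ((28.5 − 20) / 11) × 3 = 11.3182

11.32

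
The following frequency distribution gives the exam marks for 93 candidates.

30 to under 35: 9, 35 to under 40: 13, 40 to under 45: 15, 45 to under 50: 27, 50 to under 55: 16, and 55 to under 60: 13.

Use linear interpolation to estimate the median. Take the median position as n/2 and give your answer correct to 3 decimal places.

Cumulative frequencies: 9, 22, 37, 64, 80, 93
n = 93; position = n/2 = 46.5.
This falls in the class 45 to under 50: L = 45, F = 37, f = 27, h = 5.
Median ≈ 45 + ((46.5 − 37) / 27) × 5 = 46.7593

46.759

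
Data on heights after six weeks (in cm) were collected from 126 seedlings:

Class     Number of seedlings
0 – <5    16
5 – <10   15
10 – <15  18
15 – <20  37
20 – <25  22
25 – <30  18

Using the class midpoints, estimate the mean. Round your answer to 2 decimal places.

15.99

Midpoints: 2.5, 7.5, 12.5, 17.5, 22.5, 27.5
Σfm = 16×2.5 + 15×7.5 + 18×12.5 + 37×17.5 + 22×22.5 + 18×27.5 = 2015
n = Σf = 126
Mean = 2015 / 126 = 15.9921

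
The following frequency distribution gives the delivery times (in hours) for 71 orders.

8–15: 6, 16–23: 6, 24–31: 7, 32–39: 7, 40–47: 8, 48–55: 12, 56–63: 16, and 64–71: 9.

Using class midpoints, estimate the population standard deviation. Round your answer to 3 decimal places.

17.535

Midpoints: 11.5, 19.5, 27.5, 35.5, 43.5, 51.5, 59.5, 67.5
n = 71, Σfm = 3152.5, mean = 44.4014
Σfm² = 161805.75
Σf(m − x̄)² = Σfm² − (Σfm)²/n = 161805.75 − 3152.5²/71 = 21830.3099
Population variance = 21830.3099 / 71 = 307.4692
Standard deviation = √307.4692 = 17.5348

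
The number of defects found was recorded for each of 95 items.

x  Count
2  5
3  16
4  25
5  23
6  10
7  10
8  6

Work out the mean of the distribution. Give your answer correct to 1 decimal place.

Values: 2, 3, 4, 5, 6, 7, 8
Σfx = 5×2 + 16×3 + 25×4 + 23×5 + 10×6 + 10×7 + 6×8 = 451
n = Σf = 95
Mean = 451 / 95 = 4.7474

4.7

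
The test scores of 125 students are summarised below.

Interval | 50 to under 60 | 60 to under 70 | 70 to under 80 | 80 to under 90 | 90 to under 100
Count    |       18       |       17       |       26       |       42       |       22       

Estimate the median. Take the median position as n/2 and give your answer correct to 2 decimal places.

Cumulative frequencies: 18, 35, 61, 103, 125
n = 125; position = n/2 = 62.5.
This falls in the class 80 to under 90: L = 80, F = 61, f = 42, h = 10.
Median ≈ 80 + ((62.5 − 61) / 42) × 10 = 80.3571

80.36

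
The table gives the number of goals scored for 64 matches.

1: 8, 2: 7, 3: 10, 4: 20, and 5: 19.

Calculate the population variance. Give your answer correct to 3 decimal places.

1.810

Values: 1, 2, 3, 4, 5
n = 64, Σfx = 227, mean = 3.5469
Σfx² = 921
Σf(x − x̄)² = Σfx² − (Σfx)²/n = 921 − 227²/64 = 115.8594
Population variance = 115.8594 / 64 = 1.8103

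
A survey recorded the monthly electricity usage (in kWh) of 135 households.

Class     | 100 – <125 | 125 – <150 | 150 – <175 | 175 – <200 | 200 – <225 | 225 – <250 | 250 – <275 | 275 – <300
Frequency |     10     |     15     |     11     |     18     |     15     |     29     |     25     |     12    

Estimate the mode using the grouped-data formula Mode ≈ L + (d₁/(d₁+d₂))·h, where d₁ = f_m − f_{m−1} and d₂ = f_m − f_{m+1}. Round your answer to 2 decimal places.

Modal class: 225 – <250 (highest frequency 29).
d₁ = 29 − 15 = 14, d₂ = 29 − 25 = 4
Mode ≈ 225 + (14/(14+4)) × 25 = 225 + 19.4444 = 244.4444

244.44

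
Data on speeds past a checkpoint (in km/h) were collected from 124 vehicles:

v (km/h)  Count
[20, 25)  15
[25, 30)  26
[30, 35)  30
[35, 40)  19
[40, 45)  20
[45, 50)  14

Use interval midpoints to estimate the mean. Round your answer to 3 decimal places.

34.315

Midpoints: 22.5, 27.5, 32.5, 37.5, 42.5, 47.5
Σfm = 15×22.5 + 26×27.5 + 30×32.5 + 19×37.5 + 20×42.5 + 14×47.5 = 4255
n = Σf = 124
Mean = 4255 / 124 = 34.3145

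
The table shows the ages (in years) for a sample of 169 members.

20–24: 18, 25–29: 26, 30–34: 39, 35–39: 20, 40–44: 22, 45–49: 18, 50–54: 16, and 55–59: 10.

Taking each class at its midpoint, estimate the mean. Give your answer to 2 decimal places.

37.03

Midpoints: 22, 27, 32, 37, 42, 47, 52, 57
Σfm = 18×22 + 26×27 + 39×32 + 20×37 + 22×42 + 18×47 + 16×52 + 10×57 = 6258
n = Σf = 169
Mean = 6258 / 169 = 37.0296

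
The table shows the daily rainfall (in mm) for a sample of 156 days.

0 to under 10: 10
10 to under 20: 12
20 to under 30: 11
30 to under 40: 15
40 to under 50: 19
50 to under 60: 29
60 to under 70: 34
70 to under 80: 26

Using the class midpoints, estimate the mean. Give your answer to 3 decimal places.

48.974

Midpoints: 5, 15, 25, 35, 45, 55, 65, 75
Σfm = 10×5 + 12×15 + 11×25 + 15×35 + 19×45 + 29×55 + 34×65 + 26×75 = 7640
n = Σf = 156
Mean = 7640 / 156 = 48.9744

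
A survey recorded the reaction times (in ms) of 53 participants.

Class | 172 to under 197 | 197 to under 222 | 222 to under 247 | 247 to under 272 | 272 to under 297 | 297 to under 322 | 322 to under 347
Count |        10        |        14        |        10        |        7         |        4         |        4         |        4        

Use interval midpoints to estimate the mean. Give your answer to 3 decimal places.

Midpoints: 184.5, 209.5, 234.5, 259.5, 284.5, 309.5, 334.5
Σfm = 10×184.5 + 14×209.5 + 10×234.5 + 7×259.5 + 4×284.5 + 4×309.5 + 4×334.5 = 12653.5
n = Σf = 53
Mean = 12653.5 / 53 = 238.7453

238.745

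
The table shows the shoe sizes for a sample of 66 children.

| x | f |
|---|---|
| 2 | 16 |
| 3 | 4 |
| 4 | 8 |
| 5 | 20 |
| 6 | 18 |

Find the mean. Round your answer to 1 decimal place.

4.3

Values: 2, 3, 4, 5, 6
Σfx = 16×2 + 4×3 + 8×4 + 20×5 + 18×6 = 284
n = Σf = 66
Mean = 284 / 66 = 4.3030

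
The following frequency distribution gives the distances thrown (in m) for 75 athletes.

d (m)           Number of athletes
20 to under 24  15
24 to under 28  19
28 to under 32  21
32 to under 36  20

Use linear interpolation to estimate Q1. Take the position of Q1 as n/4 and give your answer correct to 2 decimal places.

Cumulative frequencies: 15, 34, 55, 75
n = 75; position = n/4 = 18.75.
This falls in the class 24 to under 28: L = 24, F = 15, f = 19, h = 4.
Lower quartile ≈ 24 + ((18.75 − 15) / 19) × 4 = 24.7895

24.79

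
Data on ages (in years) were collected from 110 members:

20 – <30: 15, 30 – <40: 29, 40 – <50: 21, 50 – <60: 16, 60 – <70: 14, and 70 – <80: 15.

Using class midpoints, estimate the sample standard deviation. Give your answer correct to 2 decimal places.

Midpoints: 25, 35, 45, 55, 65, 75
n = 110, Σfm = 5250, mean = 47.7273
Σfm² = 279350
Σf(m − x̄)² = Σfm² − (Σfm)²/n = 279350 − 5250²/110 = 28781.8182
Sample variance = 28781.8182 / 109 = 264.0534
Standard deviation = √264.0534 = 16.2497

16.25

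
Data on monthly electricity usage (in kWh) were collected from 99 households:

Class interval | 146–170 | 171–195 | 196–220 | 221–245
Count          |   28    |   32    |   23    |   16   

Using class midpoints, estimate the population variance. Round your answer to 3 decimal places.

679.522

Midpoints: 158, 183, 208, 233
n = 99, Σfm = 18792, mean = 189.8182
Σfm² = 3634336
Σf(m − x̄)² = Σfm² − (Σfm)²/n = 3634336 − 18792²/99 = 67272.7273
Population variance = 67272.7273 / 99 = 679.5225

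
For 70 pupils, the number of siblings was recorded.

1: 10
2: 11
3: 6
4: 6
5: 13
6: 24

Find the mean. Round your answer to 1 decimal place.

Values: 1, 2, 3, 4, 5, 6
Σfx = 10×1 + 11×2 + 6×3 + 6×4 + 13×5 + 24×6 = 283
n = Σf = 70
Mean = 283 / 70 = 4.0429

4.0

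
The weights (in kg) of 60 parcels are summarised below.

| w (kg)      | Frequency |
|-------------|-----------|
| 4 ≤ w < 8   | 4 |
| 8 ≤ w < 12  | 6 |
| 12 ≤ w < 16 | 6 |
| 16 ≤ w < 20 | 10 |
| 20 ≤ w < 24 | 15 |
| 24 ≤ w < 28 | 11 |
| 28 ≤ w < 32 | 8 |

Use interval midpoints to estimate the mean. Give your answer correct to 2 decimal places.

20.07

Midpoints: 6, 10, 14, 18, 22, 26, 30
Σfm = 4×6 + 6×10 + 6×14 + 10×18 + 15×22 + 11×26 + 8×30 = 1204
n = Σf = 60
Mean = 1204 / 60 = 20.0667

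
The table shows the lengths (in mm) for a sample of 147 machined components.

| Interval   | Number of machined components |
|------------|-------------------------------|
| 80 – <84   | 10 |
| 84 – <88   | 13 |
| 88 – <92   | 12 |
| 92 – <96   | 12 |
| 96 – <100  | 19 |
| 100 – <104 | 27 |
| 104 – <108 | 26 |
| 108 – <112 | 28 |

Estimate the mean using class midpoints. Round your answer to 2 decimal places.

Midpoints: 82, 86, 90, 94, 98, 102, 106, 110
Σfm = 10×82 + 13×86 + 12×90 + 12×94 + 19×98 + 27×102 + 26×106 + 28×110 = 14598
n = Σf = 147
Mean = 14598 / 147 = 99.3061

99.31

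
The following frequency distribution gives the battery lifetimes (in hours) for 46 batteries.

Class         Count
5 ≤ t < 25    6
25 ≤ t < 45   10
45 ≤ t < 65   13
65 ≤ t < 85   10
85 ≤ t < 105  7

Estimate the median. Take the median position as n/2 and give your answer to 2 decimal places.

55.77

Cumulative frequencies: 6, 16, 29, 39, 46
n = 46; position = n/2 = 23.
This falls in the class 45 ≤ t < 65: L = 45, F = 16, f = 13, h = 20.
Median ≈ 45 + ((23 − 16) / 13) × 20 = 55.7692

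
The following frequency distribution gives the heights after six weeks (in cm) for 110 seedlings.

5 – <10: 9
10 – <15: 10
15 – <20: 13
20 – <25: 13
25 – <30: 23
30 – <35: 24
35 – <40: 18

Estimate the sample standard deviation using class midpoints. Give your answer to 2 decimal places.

Midpoints: 7.5, 12.5, 17.5, 22.5, 27.5, 32.5, 37.5
n = 110, Σfm = 2800, mean = 25.4545
Σfm² = 80687.5
Σf(m − x̄)² = Σfm² − (Σfm)²/n = 80687.5 − 2800²/110 = 9414.7727
Sample variance = 9414.7727 / 109 = 86.3741
Standard deviation = √86.3741 = 9.2938

9.29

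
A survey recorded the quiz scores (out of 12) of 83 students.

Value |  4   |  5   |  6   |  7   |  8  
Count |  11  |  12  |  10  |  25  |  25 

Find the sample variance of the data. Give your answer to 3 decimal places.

Values: 4, 5, 6, 7, 8
n = 83, Σfx = 539, mean = 6.4940
Σfx² = 3661
Σf(x − x̄)² = Σfx² − (Σfx)²/n = 3661 − 539²/83 = 160.7470
Sample variance = 160.7470 / 82 = 1.9603

1.960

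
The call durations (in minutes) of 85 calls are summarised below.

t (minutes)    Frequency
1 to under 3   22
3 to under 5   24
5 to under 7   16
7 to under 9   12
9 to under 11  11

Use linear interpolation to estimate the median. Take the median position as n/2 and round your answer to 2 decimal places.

4.71

Cumulative frequencies: 22, 46, 62, 74, 85
n = 85; position = n/2 = 42.5.
This falls in the class 3 to under 5: L = 3, F = 22, f = 24, h = 2.
Median ≈ 3 + ((42.5 − 22) / 24) × 2 = 4.7083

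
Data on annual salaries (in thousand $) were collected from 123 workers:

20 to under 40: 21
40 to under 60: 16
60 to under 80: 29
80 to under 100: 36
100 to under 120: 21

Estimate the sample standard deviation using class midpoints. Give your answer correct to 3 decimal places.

Midpoints: 30, 50, 70, 90, 110
n = 123, Σfm = 9010, mean = 73.2520
Σfm² = 746700
Σf(m − x̄)² = Σfm² − (Σfm)²/n = 746700 − 9010²/123 = 86699.1870
Sample variance = 86699.1870 / 122 = 710.6491
Standard deviation = √710.6491 = 26.6580

26.658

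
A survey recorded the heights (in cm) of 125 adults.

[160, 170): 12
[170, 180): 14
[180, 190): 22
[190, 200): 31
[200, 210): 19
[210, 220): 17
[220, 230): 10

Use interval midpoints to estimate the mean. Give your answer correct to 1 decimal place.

Midpoints: 165, 175, 185, 195, 205, 215, 225
Σfm = 12×165 + 14×175 + 22×185 + 31×195 + 19×205 + 17×215 + 10×225 = 24345
n = Σf = 125
Mean = 24345 / 125 = 194.7600

194.8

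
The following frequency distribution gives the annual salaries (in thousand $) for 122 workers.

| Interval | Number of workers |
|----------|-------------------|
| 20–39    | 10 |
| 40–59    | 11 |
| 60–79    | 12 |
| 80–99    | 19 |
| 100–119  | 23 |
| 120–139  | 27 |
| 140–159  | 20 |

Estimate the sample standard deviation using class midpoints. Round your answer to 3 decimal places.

Midpoints: 29.5, 49.5, 69.5, 89.5, 109.5, 129.5, 149.5
n = 122, Σfm = 12379, mean = 101.4672
Σfm² = 1421390.5
Σf(m − x̄)² = Σfm² − (Σfm)²/n = 1421390.5 − 12379²/122 = 165327.8689
Sample variance = 165327.8689 / 121 = 1366.3460
Standard deviation = √1366.3460 = 36.9641

36.964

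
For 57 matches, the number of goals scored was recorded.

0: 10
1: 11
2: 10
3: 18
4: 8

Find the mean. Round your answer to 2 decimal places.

2.05

Values: 0, 1, 2, 3, 4
Σfx = 10×0 + 11×1 + 10×2 + 18×3 + 8×4 = 117
n = Σf = 57
Mean = 117 / 57 = 2.0526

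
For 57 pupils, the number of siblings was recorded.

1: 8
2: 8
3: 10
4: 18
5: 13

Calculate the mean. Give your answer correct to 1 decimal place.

3.4

Values: 1, 2, 3, 4, 5
Σfx = 8×1 + 8×2 + 10×3 + 18×4 + 13×5 = 191
n = Σf = 57
Mean = 191 / 57 = 3.3509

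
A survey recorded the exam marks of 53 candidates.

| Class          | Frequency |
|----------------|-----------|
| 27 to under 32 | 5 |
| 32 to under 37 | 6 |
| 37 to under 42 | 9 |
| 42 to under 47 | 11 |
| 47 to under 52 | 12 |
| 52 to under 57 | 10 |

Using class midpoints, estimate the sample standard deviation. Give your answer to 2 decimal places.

7.90

Midpoints: 29.5, 34.5, 39.5, 44.5, 49.5, 54.5
n = 53, Σfm = 2338.5, mean = 44.1226
Σfm² = 106423.25
Σf(m − x̄)² = Σfm² − (Σfm)²/n = 106423.25 − 2338.5²/53 = 3242.4528
Sample variance = 3242.4528 / 52 = 62.3549
Standard deviation = √62.3549 = 7.8965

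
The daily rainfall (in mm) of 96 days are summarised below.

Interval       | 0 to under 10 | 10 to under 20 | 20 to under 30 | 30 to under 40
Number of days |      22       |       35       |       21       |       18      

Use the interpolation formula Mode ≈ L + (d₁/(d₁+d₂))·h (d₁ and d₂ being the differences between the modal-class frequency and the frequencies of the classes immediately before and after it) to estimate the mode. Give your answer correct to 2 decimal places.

Modal class: 10 to under 20 (highest frequency 35).
d₁ = 35 − 22 = 13, d₂ = 35 − 21 = 14
Mode ≈ 10 + (13/(13+14)) × 10 = 10 + 4.8148 = 14.8148

14.81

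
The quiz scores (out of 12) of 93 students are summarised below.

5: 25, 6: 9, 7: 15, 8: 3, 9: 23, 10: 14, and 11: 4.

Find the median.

Cumulative frequencies: 25, 34, 49, 52, 75, 89, 93
n = 93, so the median is the value in position (n+1)/2 = 47.
Position 47 falls at value 7.

7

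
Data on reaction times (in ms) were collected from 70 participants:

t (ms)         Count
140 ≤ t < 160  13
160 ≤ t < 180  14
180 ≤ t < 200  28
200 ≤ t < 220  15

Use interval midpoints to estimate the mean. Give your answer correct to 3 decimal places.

182.857

Midpoints: 150, 170, 190, 210
Σfm = 13×150 + 14×170 + 28×190 + 15×210 = 12800
n = Σf = 70
Mean = 12800 / 70 = 182.8571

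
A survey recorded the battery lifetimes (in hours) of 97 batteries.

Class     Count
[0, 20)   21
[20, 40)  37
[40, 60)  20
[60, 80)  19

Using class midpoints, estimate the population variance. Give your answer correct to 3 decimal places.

Midpoints: 10, 30, 50, 70
n = 97, Σfm = 3650, mean = 37.6289
Σfm² = 178500
Σf(m − x̄)² = Σfm² − (Σfm)²/n = 178500 − 3650²/97 = 41154.6392
Population variance = 41154.6392 / 97 = 424.2746

424.275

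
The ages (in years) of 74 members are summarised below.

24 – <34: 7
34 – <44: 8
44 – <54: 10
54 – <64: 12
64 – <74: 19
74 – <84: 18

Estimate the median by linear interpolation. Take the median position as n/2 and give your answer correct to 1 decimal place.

64.0

Cumulative frequencies: 7, 15, 25, 37, 56, 74
n = 74; position = n/2 = 37.
This falls in the class 54 – <64: L = 54, F = 25, f = 12, h = 10.
Median ≈ 54 + ((37 − 25) / 12) × 10 = 64.0000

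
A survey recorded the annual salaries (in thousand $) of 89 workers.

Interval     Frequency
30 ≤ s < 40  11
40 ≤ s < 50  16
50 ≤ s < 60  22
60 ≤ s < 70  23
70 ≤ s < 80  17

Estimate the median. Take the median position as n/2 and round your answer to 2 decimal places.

57.95

Cumulative frequencies: 11, 27, 49, 72, 89
n = 89; position = n/2 = 44.5.
This falls in the class 50 ≤ s < 60: L = 50, F = 27, f = 22, h = 10.
Median ≈ 50 + ((44.5 − 27) / 22) × 10 = 57.9545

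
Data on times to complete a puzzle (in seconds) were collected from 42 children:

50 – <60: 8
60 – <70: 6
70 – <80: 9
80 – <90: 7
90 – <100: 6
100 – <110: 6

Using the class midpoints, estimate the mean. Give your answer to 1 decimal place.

Midpoints: 55, 65, 75, 85, 95, 105
Σfm = 8×55 + 6×65 + 9×75 + 7×85 + 6×95 + 6×105 = 3300
n = Σf = 42
Mean = 3300 / 42 = 78.5714

78.6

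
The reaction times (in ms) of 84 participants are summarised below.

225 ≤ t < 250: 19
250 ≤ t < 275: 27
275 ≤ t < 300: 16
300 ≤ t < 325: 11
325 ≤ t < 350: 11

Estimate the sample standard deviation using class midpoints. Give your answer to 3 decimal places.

33.136

Midpoints: 237.5, 262.5, 287.5, 312.5, 337.5
n = 84, Σfm = 23350, mean = 277.9762
Σfm² = 6581875
Σf(m − x̄)² = Σfm² − (Σfm)²/n = 6581875 − 23350²/84 = 91130.9524
Sample variance = 91130.9524 / 83 = 1097.9633
Standard deviation = √1097.9633 = 33.1355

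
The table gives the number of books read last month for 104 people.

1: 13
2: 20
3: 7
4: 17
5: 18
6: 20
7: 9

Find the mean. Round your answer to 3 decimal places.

3.990

Values: 1, 2, 3, 4, 5, 6, 7
Σfx = 13×1 + 20×2 + 7×3 + 17×4 + 18×5 + 20×6 + 9×7 = 415
n = Σf = 104
Mean = 415 / 104 = 3.9904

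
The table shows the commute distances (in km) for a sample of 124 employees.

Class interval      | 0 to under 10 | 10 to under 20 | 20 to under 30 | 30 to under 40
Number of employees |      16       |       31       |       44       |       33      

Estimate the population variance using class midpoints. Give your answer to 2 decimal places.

Midpoints: 5, 15, 25, 35
n = 124, Σfm = 2800, mean = 22.5806
Σfm² = 75300
Σf(m − x̄)² = Σfm² − (Σfm)²/n = 75300 − 2800²/124 = 12074.1935
Population variance = 12074.1935 / 124 = 97.3725

97.37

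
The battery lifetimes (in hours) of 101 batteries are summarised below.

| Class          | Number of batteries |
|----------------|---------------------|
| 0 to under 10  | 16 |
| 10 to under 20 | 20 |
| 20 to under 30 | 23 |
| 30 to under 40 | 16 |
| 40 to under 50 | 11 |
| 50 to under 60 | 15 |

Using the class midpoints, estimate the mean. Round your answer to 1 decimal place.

Midpoints: 5, 15, 25, 35, 45, 55
Σfm = 16×5 + 20×15 + 23×25 + 16×35 + 11×45 + 15×55 = 2835
n = Σf = 101
Mean = 2835 / 101 = 28.0693

28.1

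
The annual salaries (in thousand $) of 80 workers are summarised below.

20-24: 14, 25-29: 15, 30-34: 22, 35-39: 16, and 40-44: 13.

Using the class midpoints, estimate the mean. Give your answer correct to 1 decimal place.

31.9

Midpoints: 22, 27, 32, 37, 42
Σfm = 14×22 + 15×27 + 22×32 + 16×37 + 13×42 = 2555
n = Σf = 80
Mean = 2555 / 80 = 31.9375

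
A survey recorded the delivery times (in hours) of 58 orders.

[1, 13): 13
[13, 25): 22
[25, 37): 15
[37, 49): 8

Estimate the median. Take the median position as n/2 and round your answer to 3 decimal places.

Cumulative frequencies: 13, 35, 50, 58
n = 58; position = n/2 = 29.
This falls in the class [13, 25): L = 13, F = 13, f = 22, h = 12.
Median ≈ 13 + ((29 − 13) / 22) × 12 = 21.7273

21.727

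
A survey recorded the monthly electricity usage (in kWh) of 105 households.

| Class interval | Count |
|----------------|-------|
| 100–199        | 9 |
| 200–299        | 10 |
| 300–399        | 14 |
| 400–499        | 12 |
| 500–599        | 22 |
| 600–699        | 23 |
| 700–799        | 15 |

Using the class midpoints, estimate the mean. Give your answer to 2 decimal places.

499.02

Midpoints: 149.5, 249.5, 349.5, 449.5, 549.5, 649.5, 749.5
Σfm = 9×149.5 + 10×249.5 + 14×349.5 + 12×449.5 + 22×549.5 + 23×649.5 + 15×749.5 = 52397.5
n = Σf = 105
Mean = 52397.5 / 105 = 499.0238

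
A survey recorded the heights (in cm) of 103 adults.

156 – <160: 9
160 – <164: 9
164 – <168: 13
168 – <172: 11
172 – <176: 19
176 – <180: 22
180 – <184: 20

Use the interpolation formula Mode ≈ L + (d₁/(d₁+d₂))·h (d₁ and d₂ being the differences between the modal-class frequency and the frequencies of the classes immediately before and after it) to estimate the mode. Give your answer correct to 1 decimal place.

Modal class: 176 – <180 (highest frequency 22).
d₁ = 22 − 19 = 3, d₂ = 22 − 20 = 2
Mode ≈ 176 + (3/(3+2)) × 4 = 176 + 2.4000 = 178.4000

178.4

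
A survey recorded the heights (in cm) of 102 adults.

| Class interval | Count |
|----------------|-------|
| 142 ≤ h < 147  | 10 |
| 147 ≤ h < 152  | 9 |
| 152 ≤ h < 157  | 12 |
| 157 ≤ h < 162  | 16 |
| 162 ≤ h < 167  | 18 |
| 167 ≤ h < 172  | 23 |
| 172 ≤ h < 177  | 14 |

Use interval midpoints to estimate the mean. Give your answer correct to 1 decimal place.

Midpoints: 144.5, 149.5, 154.5, 159.5, 164.5, 169.5, 174.5
Σfm = 10×144.5 + 9×149.5 + 12×154.5 + 16×159.5 + 18×164.5 + 23×169.5 + 14×174.5 = 16499
n = Σf = 102
Mean = 16499 / 102 = 161.7549

161.8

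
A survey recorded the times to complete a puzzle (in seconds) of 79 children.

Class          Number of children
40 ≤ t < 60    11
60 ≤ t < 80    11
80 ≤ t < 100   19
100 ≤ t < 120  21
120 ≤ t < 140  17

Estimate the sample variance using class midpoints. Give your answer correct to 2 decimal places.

Midpoints: 50, 70, 90, 110, 130
n = 79, Σfm = 7550, mean = 95.5696
Σfm² = 776700
Σf(m − x̄)² = Σfm² − (Σfm)²/n = 776700 − 7550²/79 = 55149.3671
Sample variance = 55149.3671 / 78 = 707.0432

707.04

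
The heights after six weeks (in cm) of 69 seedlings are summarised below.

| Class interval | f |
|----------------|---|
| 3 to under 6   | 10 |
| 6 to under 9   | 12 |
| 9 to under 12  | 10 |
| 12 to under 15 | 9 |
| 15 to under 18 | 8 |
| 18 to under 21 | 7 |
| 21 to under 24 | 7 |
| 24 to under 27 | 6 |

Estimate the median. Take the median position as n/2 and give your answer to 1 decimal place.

Cumulative frequencies: 10, 22, 32, 41, 49, 56, 63, 69
n = 69; position = n/2 = 34.5.
This falls in the class 12 to under 15: L = 12, F = 32, f = 9, h = 3.
Median ≈ 12 + ((34.5 − 32) / 9) × 3 = 12.8333

12.8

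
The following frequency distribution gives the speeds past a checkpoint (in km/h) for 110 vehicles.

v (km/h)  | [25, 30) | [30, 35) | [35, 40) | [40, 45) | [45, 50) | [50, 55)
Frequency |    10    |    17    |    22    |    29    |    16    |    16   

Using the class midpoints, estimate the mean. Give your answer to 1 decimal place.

40.8

Midpoints: 27.5, 32.5, 37.5, 42.5, 47.5, 52.5
Σfm = 10×27.5 + 17×32.5 + 22×37.5 + 29×42.5 + 16×47.5 + 16×52.5 = 4485
n = Σf = 110
Mean = 4485 / 110 = 40.7727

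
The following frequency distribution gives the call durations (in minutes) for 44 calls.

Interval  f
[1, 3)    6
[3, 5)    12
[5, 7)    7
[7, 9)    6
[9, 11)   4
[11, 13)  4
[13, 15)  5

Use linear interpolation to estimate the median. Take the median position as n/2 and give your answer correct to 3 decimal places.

6.143

Cumulative frequencies: 6, 18, 25, 31, 35, 39, 44
n = 44; position = n/2 = 22.
This falls in the class [5, 7): L = 5, F = 18, f = 7, h = 2.
Median ≈ 5 + ((22 − 18) / 7) × 2 = 6.1429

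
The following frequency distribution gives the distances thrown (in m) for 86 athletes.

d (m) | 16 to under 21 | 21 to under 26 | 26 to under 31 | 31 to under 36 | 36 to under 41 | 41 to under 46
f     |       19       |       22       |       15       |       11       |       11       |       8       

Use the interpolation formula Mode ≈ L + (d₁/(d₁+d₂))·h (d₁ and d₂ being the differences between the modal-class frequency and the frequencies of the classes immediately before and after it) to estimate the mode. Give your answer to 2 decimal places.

Modal class: 21 to under 26 (highest frequency 22).
d₁ = 22 − 19 = 3, d₂ = 22 − 15 = 7
Mode ≈ 21 + (3/(3+7)) × 5 = 21 + 1.5000 = 22.5000

22.50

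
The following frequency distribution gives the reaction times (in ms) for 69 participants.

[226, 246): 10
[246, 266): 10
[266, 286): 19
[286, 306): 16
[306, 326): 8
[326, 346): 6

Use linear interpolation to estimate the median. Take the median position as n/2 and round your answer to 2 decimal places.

281.26

Cumulative frequencies: 10, 20, 39, 55, 63, 69
n = 69; position = n/2 = 34.5.
This falls in the class [266, 286): L = 266, F = 20, f = 19, h = 20.
Median ≈ 266 + ((34.5 − 20) / 19) × 20 = 281.2632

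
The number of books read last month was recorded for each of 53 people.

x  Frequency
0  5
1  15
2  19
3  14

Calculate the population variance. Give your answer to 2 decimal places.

0.88

Values: 0, 1, 2, 3
n = 53, Σfx = 95, mean = 1.7925
Σfx² = 217
Σf(x − x̄)² = Σfx² − (Σfx)²/n = 217 − 95²/53 = 46.7170
Population variance = 46.7170 / 53 = 0.8815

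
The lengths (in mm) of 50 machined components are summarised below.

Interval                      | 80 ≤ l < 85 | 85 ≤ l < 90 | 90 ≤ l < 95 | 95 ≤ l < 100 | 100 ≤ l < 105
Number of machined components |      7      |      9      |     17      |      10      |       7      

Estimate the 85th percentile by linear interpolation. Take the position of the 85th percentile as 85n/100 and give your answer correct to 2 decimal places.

99.75

Cumulative frequencies: 7, 16, 33, 43, 50
n = 50; position = 85n/100 = 42.5.
This falls in the class 95 ≤ l < 100: L = 95, F = 33, f = 10, h = 5.
85th percentile ≈ 95 + ((42.5 − 33) / 10) × 5 = 99.7500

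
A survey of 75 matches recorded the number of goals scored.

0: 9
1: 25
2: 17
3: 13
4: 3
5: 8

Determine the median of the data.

2

Cumulative frequencies: 9, 34, 51, 64, 67, 75
n = 75, so the median is the value in position (n+1)/2 = 38.
Position 38 falls at value 2.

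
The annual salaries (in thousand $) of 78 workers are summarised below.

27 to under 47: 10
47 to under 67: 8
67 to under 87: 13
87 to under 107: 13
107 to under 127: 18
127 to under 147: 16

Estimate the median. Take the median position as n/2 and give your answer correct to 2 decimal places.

Cumulative frequencies: 10, 18, 31, 44, 62, 78
n = 78; position = n/2 = 39.
This falls in the class 87 to under 107: L = 87, F = 31, f = 13, h = 20.
Median ≈ 87 + ((39 − 31) / 13) × 20 = 99.3077

99.31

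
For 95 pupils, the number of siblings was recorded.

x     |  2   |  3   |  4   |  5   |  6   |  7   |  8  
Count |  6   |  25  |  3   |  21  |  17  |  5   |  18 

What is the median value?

Cumulative frequencies: 6, 31, 34, 55, 72, 77, 95
n = 95, so the median is the value in position (n+1)/2 = 48.
Position 48 falls at value 5.

5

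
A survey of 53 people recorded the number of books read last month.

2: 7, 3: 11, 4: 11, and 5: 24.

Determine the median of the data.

Cumulative frequencies: 7, 18, 29, 53
n = 53, so the median is the value in position (n+1)/2 = 27.
Position 27 falls at value 4.

4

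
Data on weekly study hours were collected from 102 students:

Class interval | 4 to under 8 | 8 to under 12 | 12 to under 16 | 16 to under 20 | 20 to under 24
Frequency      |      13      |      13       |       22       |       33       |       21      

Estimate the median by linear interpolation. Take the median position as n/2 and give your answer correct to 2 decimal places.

Cumulative frequencies: 13, 26, 48, 81, 102
n = 102; position = n/2 = 51.
This falls in the class 16 to under 20: L = 16, F = 48, f = 33, h = 4.
Median ≈ 16 + ((51 − 48) / 33) × 4 = 16.3636

16.36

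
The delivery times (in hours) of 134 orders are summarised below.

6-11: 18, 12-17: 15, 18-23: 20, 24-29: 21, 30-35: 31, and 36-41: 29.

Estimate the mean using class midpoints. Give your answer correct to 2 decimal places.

25.83

Midpoints: 8.5, 14.5, 20.5, 26.5, 32.5, 38.5
Σfm = 18×8.5 + 15×14.5 + 20×20.5 + 21×26.5 + 31×32.5 + 29×38.5 = 3461
n = Σf = 134
Mean = 3461 / 134 = 25.8284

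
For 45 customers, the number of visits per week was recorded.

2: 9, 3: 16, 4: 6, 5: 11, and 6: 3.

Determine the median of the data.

Cumulative frequencies: 9, 25, 31, 42, 45
n = 45, so the median is the value in position (n+1)/2 = 23.
Position 23 falls at value 3.

3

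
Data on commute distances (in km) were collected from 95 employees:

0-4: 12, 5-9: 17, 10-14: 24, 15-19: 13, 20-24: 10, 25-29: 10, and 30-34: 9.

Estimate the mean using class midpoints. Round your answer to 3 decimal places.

Midpoints: 2, 7, 12, 17, 22, 27, 32
Σfm = 12×2 + 17×7 + 24×12 + 13×17 + 10×22 + 10×27 + 9×32 = 1430
n = Σf = 95
Mean = 1430 / 95 = 15.0526

15.053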